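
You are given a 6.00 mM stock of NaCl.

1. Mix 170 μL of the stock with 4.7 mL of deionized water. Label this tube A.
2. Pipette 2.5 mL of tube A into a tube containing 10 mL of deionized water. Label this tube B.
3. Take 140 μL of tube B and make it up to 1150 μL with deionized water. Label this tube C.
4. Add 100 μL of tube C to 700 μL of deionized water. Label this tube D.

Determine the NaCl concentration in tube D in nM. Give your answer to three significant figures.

Step 1: 170 μL + 4.7 mL = 4870 μL total → factor 4870/170 = 28.647
Step 2: 2.5 mL + 10 mL = 12.5 mL total → factor 12.5/2.5 = 5
Step 3: 140 μL brought to 1150 μL → factor 1150/140 = 8.2143
Step 4: 100 μL + 700 μL = 800 μL total → factor 800/100 = 8
Overall dilution factor = 28.647 × 5 × 8.2143 × 8 = 9412.6
Final = 6.00 mM / 9412.6 = 0.0006374 mM = 637 nM

637 nM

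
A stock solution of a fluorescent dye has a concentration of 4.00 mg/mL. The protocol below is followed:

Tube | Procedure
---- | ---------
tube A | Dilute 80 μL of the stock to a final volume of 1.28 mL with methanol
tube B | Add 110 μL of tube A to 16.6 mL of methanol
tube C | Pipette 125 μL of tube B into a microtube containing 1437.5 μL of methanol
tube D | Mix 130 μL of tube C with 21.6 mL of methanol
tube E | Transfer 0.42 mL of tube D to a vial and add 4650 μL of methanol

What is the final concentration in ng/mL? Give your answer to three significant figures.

0.0652 ng/mL

Step 1: 80 μL brought to 1.28 mL → factor 1280/80 = 16
Step 2: 110 μL + 16.6 mL = 16710 μL total → factor 16710/110 = 151.91
Step 3: 125 μL + 1437.5 μL = 1562.5 μL total → factor 1562.5/125 = 12.5
Step 4: 130 μL + 21.6 mL = 21730 μL total → factor 21730/130 = 167.15
Step 5: 0.42 mL + 4650 μL = 5.07 mL total → factor 5.07/0.42 = 12.071
Overall dilution factor = 16 × 151.91 × 12.5 × 167.15 × 12.071 = 6.1304 × 10^7
Final = 4.00 mg/mL / 6.1304 × 10^7 = 6.525 × 10^-8 mg/mL = 0.0652 ng/mL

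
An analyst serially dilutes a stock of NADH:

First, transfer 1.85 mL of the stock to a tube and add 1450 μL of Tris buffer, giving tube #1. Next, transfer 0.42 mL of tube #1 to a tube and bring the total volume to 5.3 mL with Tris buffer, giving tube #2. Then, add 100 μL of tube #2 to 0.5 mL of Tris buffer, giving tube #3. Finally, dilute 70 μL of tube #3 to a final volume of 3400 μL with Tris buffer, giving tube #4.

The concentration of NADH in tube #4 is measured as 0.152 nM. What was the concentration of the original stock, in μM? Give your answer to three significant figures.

Step 1: 1.85 mL + 1450 μL = 3.3 mL total → factor 3.3/1.85 = 1.7838
Step 2: 0.42 mL brought to 5.3 mL → factor 5.3/0.42 = 12.619
Step 3: 100 μL + 0.5 mL = 600 μL total → factor 600/100 = 6
Step 4: 70 μL brought to 3400 μL → factor 3400/70 = 48.571
Overall dilution factor = 1.7838 × 12.619 × 6 × 48.571 = 6560
Stock = 0.152 nM × 6560 = 997.1 nM = 0.997 μM

0.997 μM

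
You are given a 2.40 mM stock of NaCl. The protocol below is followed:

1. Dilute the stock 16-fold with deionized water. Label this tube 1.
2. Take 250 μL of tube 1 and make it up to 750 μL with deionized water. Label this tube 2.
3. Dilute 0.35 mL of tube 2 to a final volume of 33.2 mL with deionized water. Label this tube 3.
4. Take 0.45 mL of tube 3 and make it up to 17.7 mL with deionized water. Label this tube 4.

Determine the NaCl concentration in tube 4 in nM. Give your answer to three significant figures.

Step 1: 16-fold → factor 16
Step 2: 250 μL brought to 750 μL → factor 750/250 = 3
Step 3: 0.35 mL brought to 33.2 mL → factor 33.2/0.35 = 94.857
Step 4: 0.45 mL brought to 17.7 mL → factor 17.7/0.45 = 39.333
Overall dilution factor = 16 × 3 × 94.857 × 39.333 = 1.7909 × 10^5
Final = 2.40 mM / 1.7909 × 10^5 = 1.340 × 10^-5 mM = 13.4 nM

13.4 nM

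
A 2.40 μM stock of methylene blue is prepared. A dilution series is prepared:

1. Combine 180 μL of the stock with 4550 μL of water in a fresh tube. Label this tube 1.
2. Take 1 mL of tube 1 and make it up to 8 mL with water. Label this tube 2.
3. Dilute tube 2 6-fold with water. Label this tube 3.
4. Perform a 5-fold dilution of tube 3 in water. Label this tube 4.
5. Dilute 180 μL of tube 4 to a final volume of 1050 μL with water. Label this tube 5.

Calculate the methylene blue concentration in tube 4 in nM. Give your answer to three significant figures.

Step 1: 180 μL + 4550 μL = 4730 μL total → factor 4730/180 = 26.278
Step 2: 1 mL brought to 8 mL → factor 8/1 = 8
Step 3: 6-fold → factor 6
Step 4: 5-fold → factor 5
Dilution factor through tube 4 = 26.278 × 8 × 6 × 5 = 6306.7
[tube 4] = 2.40 μM / 6306.7 = 0.0003805 μM = 0.381 nM

0.381 nM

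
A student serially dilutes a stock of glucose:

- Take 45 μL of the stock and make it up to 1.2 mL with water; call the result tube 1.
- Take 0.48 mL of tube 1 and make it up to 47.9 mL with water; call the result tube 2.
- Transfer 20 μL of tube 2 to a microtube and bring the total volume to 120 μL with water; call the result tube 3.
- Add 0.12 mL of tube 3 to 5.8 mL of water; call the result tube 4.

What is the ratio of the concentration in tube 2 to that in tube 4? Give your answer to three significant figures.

Step 1: 45 μL brought to 1.2 mL → factor 1200/45 = 26.667
Step 2: 0.48 mL brought to 47.9 mL → factor 47.9/0.48 = 99.792
Step 3: 20 μL brought to 120 μL → factor 120/20 = 6
Step 4: 0.12 mL + 5.8 mL = 5.92 mL total → factor 5.92/0.12 = 49.333
Dilution factor to tube 2 = 2661.1; to tube 4 = 7.8769 × 10^5
[tube 2]/[tube 4] = (factor to tube 4)/(factor to tube 2) = 7.8769 × 10^5/2661.1 = 296

296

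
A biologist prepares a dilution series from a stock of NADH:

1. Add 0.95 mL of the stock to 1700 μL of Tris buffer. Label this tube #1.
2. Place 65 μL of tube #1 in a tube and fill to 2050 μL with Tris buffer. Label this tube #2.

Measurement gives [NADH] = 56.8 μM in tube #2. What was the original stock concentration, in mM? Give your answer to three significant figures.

5.00 mM

Step 1: 0.95 mL + 1700 μL = 2.65 mL total → factor 2.65/0.95 = 2.7895
Step 2: 65 μL brought to 2050 μL → factor 2050/65 = 31.538
Overall dilution factor = 2.7895 × 31.538 = 87.976
Stock = 56.8 μM × 87.976 = 4997 μM = 5.00 mM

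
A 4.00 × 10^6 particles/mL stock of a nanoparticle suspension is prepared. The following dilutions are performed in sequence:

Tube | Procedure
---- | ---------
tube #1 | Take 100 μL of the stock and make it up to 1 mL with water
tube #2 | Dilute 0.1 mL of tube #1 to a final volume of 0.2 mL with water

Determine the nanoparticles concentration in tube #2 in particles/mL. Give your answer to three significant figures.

Step 1: 100 μL brought to 1 mL → factor 1000/100 = 10
Step 2: 0.1 mL brought to 0.2 mL → factor 0.2/0.1 = 2
Overall dilution factor = 10 × 2 = 20
Final = 4.00 × 10^6 particles/mL / 20 = 2.00 × 10^5 particles/mL

2.00 × 10^5 particles/mL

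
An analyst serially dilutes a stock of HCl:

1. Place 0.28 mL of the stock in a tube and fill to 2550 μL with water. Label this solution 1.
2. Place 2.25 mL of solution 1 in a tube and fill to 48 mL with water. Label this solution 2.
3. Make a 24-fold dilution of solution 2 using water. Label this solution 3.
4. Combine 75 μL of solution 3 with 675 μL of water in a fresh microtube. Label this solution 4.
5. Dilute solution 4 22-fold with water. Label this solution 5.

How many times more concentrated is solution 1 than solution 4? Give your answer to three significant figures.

Step 1: 0.28 mL brought to 2550 μL → factor 2.55/0.28 = 9.1071
Step 2: 2.25 mL brought to 48 mL → factor 48/2.25 = 21.333
Step 3: 24-fold → factor 24
Step 4: 75 μL + 675 μL = 750 μL total → factor 750/75 = 10
Dilution factor to solution 1 = 9.1071; to solution 4 = 46629
[solution 1]/[solution 4] = (factor to solution 4)/(factor to solution 1) = 46629/9.1071 = 5.12 × 10^3

5.12 × 10^3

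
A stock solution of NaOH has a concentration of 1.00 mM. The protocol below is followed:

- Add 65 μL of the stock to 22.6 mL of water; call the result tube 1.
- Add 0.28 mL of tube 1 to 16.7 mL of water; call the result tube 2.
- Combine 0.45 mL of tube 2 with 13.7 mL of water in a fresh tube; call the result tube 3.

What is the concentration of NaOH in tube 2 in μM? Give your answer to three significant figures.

Step 1: 65 μL + 22.6 mL = 22665 μL total → factor 22665/65 = 348.69
Step 2: 0.28 mL + 16.7 mL = 16.98 mL total → factor 16.98/0.28 = 60.643
Dilution factor through tube 2 = 348.69 × 60.643 = 21146
[tube 2] = 1.00 mM / 21146 = 4.729 × 10^-5 mM = 0.0473 μM

0.0473 μM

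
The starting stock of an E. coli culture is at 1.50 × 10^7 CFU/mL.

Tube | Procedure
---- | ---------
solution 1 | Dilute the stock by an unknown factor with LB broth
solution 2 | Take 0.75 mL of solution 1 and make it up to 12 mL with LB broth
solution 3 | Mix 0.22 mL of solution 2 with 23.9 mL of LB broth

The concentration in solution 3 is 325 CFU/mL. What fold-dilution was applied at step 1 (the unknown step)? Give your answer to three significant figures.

26.3-fold

Step 1: unknown factor x
Step 2: 0.75 mL brought to 12 mL → factor 12/0.75 = 16
Step 3: 0.22 mL + 23.9 mL = 24.12 mL total → factor 24.12/0.22 = 109.64
Product of known-step factors = 1754.2
Overall factor = 1.50 × 10^7 CFU/mL / (325 CFU/mL) = 46154
x = 46154 / 1754.2 = 26.3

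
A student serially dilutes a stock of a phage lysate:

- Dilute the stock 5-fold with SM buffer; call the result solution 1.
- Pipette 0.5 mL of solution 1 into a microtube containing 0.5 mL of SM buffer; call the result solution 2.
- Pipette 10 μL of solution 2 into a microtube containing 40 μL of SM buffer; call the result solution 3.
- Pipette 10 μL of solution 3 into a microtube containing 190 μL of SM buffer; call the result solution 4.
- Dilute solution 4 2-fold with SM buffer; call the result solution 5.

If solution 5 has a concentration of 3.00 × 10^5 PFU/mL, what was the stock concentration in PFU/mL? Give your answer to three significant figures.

6.00 × 10^8 PFU/mL

Step 1: 5-fold → factor 5
Step 2: 0.5 mL + 0.5 mL = 1 mL total → factor 1/0.5 = 2
Step 3: 10 μL + 40 μL = 50 μL total → factor 50/10 = 5
Step 4: 10 μL + 190 μL = 200 μL total → factor 200/10 = 20
Step 5: 2-fold → factor 2
Overall dilution factor = 5 × 2 × 5 × 20 × 2 = 2000
Stock = 3.00 × 10^5 PFU/mL × 2000 = 6.00 × 10^8 PFU/mL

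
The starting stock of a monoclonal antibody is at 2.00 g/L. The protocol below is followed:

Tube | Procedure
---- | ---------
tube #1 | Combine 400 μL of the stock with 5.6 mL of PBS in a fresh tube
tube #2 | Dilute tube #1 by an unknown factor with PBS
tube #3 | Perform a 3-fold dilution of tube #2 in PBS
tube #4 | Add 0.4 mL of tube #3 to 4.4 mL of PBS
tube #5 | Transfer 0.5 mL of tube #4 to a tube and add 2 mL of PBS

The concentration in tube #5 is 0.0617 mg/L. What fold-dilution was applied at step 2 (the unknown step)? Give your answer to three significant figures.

Step 1: 400 μL + 5.6 mL = 6000 μL total → factor 6000/400 = 15
Step 2: unknown factor x
Step 3: 3-fold → factor 3
Step 4: 0.4 mL + 4.4 mL = 4.8 mL total → factor 4.8/0.4 = 12
Step 5: 0.5 mL + 2 mL = 2.5 mL total → factor 2.5/0.5 = 5
Product of known-step factors = 2700
Overall factor = 2.00 g/L / (0.0617 mg/L) = 32415
x = 32415 / 2700 = 12.0

12.0-fold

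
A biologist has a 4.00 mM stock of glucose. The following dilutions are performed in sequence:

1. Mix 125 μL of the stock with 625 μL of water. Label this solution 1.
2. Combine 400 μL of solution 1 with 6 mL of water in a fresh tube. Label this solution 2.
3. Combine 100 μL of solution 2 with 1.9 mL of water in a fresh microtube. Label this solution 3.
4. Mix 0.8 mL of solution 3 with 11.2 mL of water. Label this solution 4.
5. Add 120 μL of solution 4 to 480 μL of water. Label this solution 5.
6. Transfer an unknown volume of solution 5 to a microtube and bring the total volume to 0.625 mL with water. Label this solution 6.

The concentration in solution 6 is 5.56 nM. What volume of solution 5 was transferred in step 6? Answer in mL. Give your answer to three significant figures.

0.125 mL

Step 1: 125 μL + 625 μL = 750 μL total → factor 750/125 = 6
Step 2: 400 μL + 6 mL = 6400 μL total → factor 6400/400 = 16
Step 3: 100 μL + 1.9 mL = 2000 μL total → factor 2000/100 = 20
Step 4: 0.8 mL + 11.2 mL = 12 mL total → factor 12/0.8 = 15
Step 5: 120 μL + 480 μL = 600 μL total → factor 600/120 = 5
Step 6: v brought to 0.625 mL → factor = 0.625 mL/v
Product of known-step factors = 1.44 × 10^5
Overall factor = 4.00 mM / (5.56 nM) = 7.1942 × 10^5
Step-6 factor = 7.1942 × 10^5 / 1.44 × 10^5 = 4.996
v = 0.625 mL / 4.996 = 0.125 mL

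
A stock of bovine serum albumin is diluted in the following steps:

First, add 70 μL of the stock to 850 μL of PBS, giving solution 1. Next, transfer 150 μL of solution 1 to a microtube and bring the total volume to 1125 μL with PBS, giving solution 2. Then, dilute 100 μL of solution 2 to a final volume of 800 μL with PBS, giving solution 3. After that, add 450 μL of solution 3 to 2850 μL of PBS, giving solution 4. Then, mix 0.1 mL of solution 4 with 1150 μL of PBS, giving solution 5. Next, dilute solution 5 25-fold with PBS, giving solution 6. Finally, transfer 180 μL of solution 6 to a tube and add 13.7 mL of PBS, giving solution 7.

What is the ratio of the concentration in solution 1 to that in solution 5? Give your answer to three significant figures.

5.50 × 10^3

Step 1: 70 μL + 850 μL = 920 μL total → factor 920/70 = 13.143
Step 2: 150 μL brought to 1125 μL → factor 1125/150 = 7.5
Step 3: 100 μL brought to 800 μL → factor 800/100 = 8
Step 4: 450 μL + 2850 μL = 3300 μL total → factor 3300/450 = 7.3333
Step 5: 0.1 mL + 1150 μL = 1.25 mL total → factor 1.25/0.1 = 12.5
Dilution factor to solution 1 = 13.143; to solution 5 = 72286
[solution 1]/[solution 5] = (factor to solution 5)/(factor to solution 1) = 72286/13.143 = 5.50 × 10^3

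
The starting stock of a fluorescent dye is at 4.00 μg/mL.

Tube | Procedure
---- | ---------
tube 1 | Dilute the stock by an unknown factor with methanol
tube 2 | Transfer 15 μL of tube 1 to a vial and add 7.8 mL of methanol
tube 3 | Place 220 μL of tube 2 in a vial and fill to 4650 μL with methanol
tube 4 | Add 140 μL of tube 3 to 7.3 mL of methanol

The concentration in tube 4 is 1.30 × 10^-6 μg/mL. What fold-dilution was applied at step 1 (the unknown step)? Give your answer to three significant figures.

5.26-fold

Step 1: unknown factor x
Step 2: 15 μL + 7.8 mL = 7815 μL total → factor 7815/15 = 521
Step 3: 220 μL brought to 4650 μL → factor 4650/220 = 21.136
Step 4: 140 μL + 7.3 mL = 7440 μL total → factor 7440/140 = 53.143
Product of known-step factors = 5.8521 × 10^5
Overall factor = 4.00 μg/mL / (1.30 × 10^-6 μg/mL) = 3.0769 × 10^6
x = 3.0769 × 10^6 / 5.8521 × 10^5 = 5.26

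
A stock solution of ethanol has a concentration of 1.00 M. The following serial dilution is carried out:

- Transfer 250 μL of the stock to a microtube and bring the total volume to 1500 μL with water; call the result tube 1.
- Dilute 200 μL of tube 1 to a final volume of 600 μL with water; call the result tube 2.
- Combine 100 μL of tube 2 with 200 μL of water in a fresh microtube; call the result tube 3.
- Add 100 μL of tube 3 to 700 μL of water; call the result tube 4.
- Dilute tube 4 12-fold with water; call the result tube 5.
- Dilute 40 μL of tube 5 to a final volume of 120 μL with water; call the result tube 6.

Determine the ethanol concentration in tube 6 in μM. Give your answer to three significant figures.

Step 1: 250 μL brought to 1500 μL → factor 1500/250 = 6
Step 2: 200 μL brought to 600 μL → factor 600/200 = 3
Step 3: 100 μL + 200 μL = 300 μL total → factor 300/100 = 3
Step 4: 100 μL + 700 μL = 800 μL total → factor 800/100 = 8
Step 5: 12-fold → factor 12
Step 6: 40 μL brought to 120 μL → factor 120/40 = 3
Overall dilution factor = 6 × 3 × 3 × 8 × 12 × 3 = 15552
Final = 1.00 M / 15552 = 6.430 × 10^-5 M = 64.3 μM

64.3 μM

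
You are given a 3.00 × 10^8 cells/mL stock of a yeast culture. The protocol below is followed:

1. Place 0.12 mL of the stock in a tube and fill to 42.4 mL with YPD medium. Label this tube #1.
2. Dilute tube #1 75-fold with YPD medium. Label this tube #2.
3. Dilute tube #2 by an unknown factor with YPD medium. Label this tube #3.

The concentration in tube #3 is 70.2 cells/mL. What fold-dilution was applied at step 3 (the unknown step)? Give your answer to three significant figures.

161-fold

Step 1: 0.12 mL brought to 42.4 mL → factor 42.4/0.12 = 353.33
Step 2: 75-fold → factor 75
Step 3: unknown factor x
Product of known-step factors = 26500
Overall factor = 3.00 × 10^8 cells/mL / (70.2 cells/mL) = 4.2735 × 10^6
x = 4.2735 × 10^6 / 26500 = 161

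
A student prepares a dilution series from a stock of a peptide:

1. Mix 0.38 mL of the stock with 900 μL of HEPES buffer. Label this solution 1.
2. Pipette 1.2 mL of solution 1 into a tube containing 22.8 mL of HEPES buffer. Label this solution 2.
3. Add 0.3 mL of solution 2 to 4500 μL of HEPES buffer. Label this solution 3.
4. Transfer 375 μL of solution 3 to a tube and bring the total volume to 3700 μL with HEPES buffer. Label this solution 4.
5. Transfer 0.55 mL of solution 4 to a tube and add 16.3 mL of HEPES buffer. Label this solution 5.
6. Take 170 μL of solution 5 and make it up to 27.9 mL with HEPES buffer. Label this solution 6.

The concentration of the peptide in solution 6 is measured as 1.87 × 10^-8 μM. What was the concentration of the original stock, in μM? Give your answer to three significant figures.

1.00 μM

Step 1: 0.38 mL + 900 μL = 1.28 mL total → factor 1.28/0.38 = 3.3684
Step 2: 1.2 mL + 22.8 mL = 24 mL total → factor 24/1.2 = 20
Step 3: 0.3 mL + 4500 μL = 4.8 mL total → factor 4.8/0.3 = 16
Step 4: 375 μL brought to 3700 μL → factor 3700/375 = 9.8667
Step 5: 0.55 mL + 16.3 mL = 16.85 mL total → factor 16.85/0.55 = 30.636
Step 6: 170 μL brought to 27.9 mL → factor 27900/170 = 164.12
Overall dilution factor = 3.3684 × 20 × 16 × 9.8667 × 30.636 × 164.12 = 5.3474 × 10^7
Stock = 1.87 × 10^-8 μM × 5.3474 × 10^7 = 1.00 μM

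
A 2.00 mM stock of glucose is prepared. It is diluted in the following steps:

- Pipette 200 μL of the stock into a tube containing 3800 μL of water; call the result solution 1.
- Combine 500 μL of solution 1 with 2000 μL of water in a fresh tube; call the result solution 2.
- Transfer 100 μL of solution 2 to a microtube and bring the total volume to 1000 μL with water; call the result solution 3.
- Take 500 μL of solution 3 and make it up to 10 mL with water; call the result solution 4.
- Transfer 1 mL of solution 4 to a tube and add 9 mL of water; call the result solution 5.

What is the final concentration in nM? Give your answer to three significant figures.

Step 1: 200 μL + 3800 μL = 4000 μL total → factor 4000/200 = 20
Step 2: 500 μL + 2000 μL = 2500 μL total → factor 2500/500 = 5
Step 3: 100 μL brought to 1000 μL → factor 1000/100 = 10
Step 4: 500 μL brought to 10 mL → factor 10000/500 = 20
Step 5: 1 mL + 9 mL = 10 mL total → factor 10/1 = 10
Overall dilution factor = 20 × 5 × 10 × 20 × 10 = 2 × 10^5
Final = 2.00 mM / 2 × 10^5 = 1.000 × 10^-5 mM = 10.0 nM

10.0 nM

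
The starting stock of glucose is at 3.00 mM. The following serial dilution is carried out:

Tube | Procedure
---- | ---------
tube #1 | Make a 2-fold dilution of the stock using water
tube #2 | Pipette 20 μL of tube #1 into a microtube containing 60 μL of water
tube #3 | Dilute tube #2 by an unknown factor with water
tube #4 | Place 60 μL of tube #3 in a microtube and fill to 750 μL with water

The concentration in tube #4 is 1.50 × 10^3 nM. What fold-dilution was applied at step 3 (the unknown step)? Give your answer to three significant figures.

Step 1: 2-fold → factor 2
Step 2: 20 μL + 60 μL = 80 μL total → factor 80/20 = 4
Step 3: unknown factor x
Step 4: 60 μL brought to 750 μL → factor 750/60 = 12.5
Product of known-step factors = 100
Overall factor = 3.00 mM / (1.50 × 10^3 nM) = 2000
x = 2000 / 100 = 20.0

20.0-fold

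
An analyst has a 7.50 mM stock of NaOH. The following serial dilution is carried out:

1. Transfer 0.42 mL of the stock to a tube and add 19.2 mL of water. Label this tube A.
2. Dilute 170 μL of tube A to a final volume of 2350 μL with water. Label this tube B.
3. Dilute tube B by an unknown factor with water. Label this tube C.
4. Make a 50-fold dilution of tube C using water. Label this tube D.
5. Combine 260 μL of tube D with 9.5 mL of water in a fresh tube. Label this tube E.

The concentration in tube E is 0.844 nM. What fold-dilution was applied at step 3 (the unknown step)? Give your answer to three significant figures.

7.33-fold

Step 1: 0.42 mL + 19.2 mL = 19.62 mL total → factor 19.62/0.42 = 46.714
Step 2: 170 μL brought to 2350 μL → factor 2350/170 = 13.824
Step 3: unknown factor x
Step 4: 50-fold → factor 50
Step 5: 260 μL + 9.5 mL = 9760 μL total → factor 9760/260 = 37.538
Product of known-step factors = 1.212 × 10^6
Overall factor = 7.50 mM / (0.844 nM) = 8.8863 × 10^6
x = 8.8863 × 10^6 / 1.212 × 10^6 = 7.33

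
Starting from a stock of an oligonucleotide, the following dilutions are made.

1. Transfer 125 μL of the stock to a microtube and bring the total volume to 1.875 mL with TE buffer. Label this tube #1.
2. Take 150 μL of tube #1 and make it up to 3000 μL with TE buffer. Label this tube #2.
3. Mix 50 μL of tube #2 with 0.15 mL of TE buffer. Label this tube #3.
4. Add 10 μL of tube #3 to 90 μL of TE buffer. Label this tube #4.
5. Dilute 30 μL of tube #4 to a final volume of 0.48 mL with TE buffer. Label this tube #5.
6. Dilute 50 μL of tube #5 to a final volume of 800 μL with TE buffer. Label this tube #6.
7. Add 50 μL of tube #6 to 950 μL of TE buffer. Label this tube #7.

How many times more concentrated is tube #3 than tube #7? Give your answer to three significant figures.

5.12 × 10^4

Step 1: 125 μL brought to 1.875 mL → factor 1875/125 = 15
Step 2: 150 μL brought to 3000 μL → factor 3000/150 = 20
Step 3: 50 μL + 0.15 mL = 200 μL total → factor 200/50 = 4
Step 4: 10 μL + 90 μL = 100 μL total → factor 100/10 = 10
Step 5: 30 μL brought to 0.48 mL → factor 480/30 = 16
Step 6: 50 μL brought to 800 μL → factor 800/50 = 16
Step 7: 50 μL + 950 μL = 1000 μL total → factor 1000/50 = 20
Dilution factor to tube #3 = 1200; to tube #7 = 6.144 × 10^7
[tube #3]/[tube #7] = (factor to tube #7)/(factor to tube #3) = 6.144 × 10^7/1200 = 5.12 × 10^4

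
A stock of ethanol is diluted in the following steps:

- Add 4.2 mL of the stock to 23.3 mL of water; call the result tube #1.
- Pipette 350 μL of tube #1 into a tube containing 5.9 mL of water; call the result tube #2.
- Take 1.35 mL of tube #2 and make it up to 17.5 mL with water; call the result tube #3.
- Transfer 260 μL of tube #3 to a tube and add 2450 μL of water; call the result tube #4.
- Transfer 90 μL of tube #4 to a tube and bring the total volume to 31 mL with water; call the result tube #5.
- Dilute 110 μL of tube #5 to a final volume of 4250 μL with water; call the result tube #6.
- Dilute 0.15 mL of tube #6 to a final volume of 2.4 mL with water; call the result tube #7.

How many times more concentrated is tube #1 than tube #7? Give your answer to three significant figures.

Step 1: 4.2 mL + 23.3 mL = 27.5 mL total → factor 27.5/4.2 = 6.5476
Step 2: 350 μL + 5.9 mL = 6250 μL total → factor 6250/350 = 17.857
Step 3: 1.35 mL brought to 17.5 mL → factor 17.5/1.35 = 12.963
Step 4: 260 μL + 2450 μL = 2710 μL total → factor 2710/260 = 10.423
Step 5: 90 μL brought to 31 mL → factor 31000/90 = 344.44
Step 6: 110 μL brought to 4250 μL → factor 4250/110 = 38.636
Step 7: 0.15 mL brought to 2.4 mL → factor 2.4/0.15 = 16
Dilution factor to tube #1 = 6.5476; to tube #7 = 3.3638 × 10^9
[tube #1]/[tube #7] = (factor to tube #7)/(factor to tube #1) = 3.3638 × 10^9/6.5476 = 5.14 × 10^8

5.14 × 10^8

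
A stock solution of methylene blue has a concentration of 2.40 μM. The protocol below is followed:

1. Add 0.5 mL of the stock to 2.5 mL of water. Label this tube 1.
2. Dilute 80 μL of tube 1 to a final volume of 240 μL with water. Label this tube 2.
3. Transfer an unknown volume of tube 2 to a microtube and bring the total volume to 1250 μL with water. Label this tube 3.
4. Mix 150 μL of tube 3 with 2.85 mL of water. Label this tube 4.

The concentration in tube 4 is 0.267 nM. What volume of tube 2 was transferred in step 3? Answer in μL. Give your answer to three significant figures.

Step 1: 0.5 mL + 2.5 mL = 3 mL total → factor 3/0.5 = 6
Step 2: 80 μL brought to 240 μL → factor 240/80 = 3
Step 3: v brought to 1250 μL → factor = 1250 μL/v
Step 4: 150 μL + 2.85 mL = 3000 μL total → factor 3000/150 = 20
Product of known-step factors = 360
Overall factor = 2.40 μM / (0.267 nM) = 8988.8
Step-3 factor = 8988.8 / 360 = 24.969
v = 1250 μL / 24.969 = 50.1 μL

50.1 μL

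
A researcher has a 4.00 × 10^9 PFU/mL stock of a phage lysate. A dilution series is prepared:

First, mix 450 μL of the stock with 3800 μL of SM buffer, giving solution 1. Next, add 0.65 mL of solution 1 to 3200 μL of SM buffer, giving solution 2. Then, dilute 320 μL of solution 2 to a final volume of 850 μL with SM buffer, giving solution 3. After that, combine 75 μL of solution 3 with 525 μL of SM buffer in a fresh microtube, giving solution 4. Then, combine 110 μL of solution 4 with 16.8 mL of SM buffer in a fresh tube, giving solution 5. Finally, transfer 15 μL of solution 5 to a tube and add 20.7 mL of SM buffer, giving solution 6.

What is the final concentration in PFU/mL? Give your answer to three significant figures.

15.9 PFU/mL

Step 1: 450 μL + 3800 μL = 4250 μL total → factor 4250/450 = 9.4444
Step 2: 0.65 mL + 3200 μL = 3.85 mL total → factor 3.85/0.65 = 5.9231
Step 3: 320 μL brought to 850 μL → factor 850/320 = 2.6562
Step 4: 75 μL + 525 μL = 600 μL total → factor 600/75 = 8
Step 5: 110 μL + 16.8 mL = 16910 μL total → factor 16910/110 = 153.73
Step 6: 15 μL + 20.7 mL = 20715 μL total → factor 20715/15 = 1381
Overall dilution factor = 9.4444 × 5.9231 × 2.6562 × 8 × 153.73 × 1381 = 2.5236 × 10^8
Final = 4.00 × 10^9 PFU/mL / 2.5236 × 10^8 = 15.9 PFU/mL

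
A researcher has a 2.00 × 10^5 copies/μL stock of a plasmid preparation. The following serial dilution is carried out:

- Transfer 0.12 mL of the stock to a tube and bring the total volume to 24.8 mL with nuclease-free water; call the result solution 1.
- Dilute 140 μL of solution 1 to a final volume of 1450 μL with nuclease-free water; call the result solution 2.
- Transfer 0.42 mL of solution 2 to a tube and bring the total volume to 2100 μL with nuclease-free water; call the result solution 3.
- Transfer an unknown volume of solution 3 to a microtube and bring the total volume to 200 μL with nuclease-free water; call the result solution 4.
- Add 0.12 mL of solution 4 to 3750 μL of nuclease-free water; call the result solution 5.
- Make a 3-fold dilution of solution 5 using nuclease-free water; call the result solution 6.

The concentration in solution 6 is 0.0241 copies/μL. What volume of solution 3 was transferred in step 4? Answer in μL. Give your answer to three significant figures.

Step 1: 0.12 mL brought to 24.8 mL → factor 24.8/0.12 = 206.67
Step 2: 140 μL brought to 1450 μL → factor 1450/140 = 10.357
Step 3: 0.42 mL brought to 2100 μL → factor 2.1/0.42 = 5
Step 4: v brought to 200 μL → factor = 200 μL/v
Step 5: 0.12 mL + 3750 μL = 3.87 mL total → factor 3.87/0.12 = 32.25
Step 6: 3-fold → factor 3
Product of known-step factors = 1.0355 × 10^6
Overall factor = 2.00 × 10^5 copies/μL / (0.0241 copies/μL) = 8.2988 × 10^6
Step-4 factor = 8.2988 × 10^6 / 1.0355 × 10^6 = 8.0146
v = 200 μL / 8.0146 = 25.0 μL

25.0 μL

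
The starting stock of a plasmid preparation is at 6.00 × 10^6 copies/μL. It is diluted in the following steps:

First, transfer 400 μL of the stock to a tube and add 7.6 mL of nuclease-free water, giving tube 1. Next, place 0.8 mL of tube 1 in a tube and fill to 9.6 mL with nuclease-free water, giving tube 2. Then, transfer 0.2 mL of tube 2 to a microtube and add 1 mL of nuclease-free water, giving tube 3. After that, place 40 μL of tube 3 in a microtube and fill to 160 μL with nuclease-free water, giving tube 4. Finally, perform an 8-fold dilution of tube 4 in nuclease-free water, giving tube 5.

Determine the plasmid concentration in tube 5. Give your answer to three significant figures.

Step 1: 400 μL + 7.6 mL = 8000 μL total → factor 8000/400 = 20
Step 2: 0.8 mL brought to 9.6 mL → factor 9.6/0.8 = 12
Step 3: 0.2 mL + 1 mL = 1.2 mL total → factor 1.2/0.2 = 6
Step 4: 40 μL brought to 160 μL → factor 160/40 = 4
Step 5: 8-fold → factor 8
Overall dilution factor = 20 × 12 × 6 × 4 × 8 = 46080
Final = 6.00 × 10^6 copies/μL / 46080 = 130 copies/μL

130 copies/μL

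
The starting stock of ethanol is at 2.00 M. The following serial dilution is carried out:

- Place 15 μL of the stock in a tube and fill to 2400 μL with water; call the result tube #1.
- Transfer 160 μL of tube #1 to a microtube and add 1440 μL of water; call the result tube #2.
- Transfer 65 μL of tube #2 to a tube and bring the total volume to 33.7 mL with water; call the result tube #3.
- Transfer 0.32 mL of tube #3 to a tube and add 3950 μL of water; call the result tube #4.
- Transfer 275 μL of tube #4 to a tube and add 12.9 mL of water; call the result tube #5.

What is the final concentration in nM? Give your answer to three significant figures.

Step 1: 15 μL brought to 2400 μL → factor 2400/15 = 160
Step 2: 160 μL + 1440 μL = 1600 μL total → factor 1600/160 = 10
Step 3: 65 μL brought to 33.7 mL → factor 33700/65 = 518.46
Step 4: 0.32 mL + 3950 μL = 4.27 mL total → factor 4.27/0.32 = 13.344
Step 5: 275 μL + 12.9 mL = 13175 μL total → factor 13175/275 = 47.909
Overall dilution factor = 160 × 10 × 518.46 × 13.344 × 47.909 = 5.3031 × 10^8
Final = 2.00 M / 5.3031 × 10^8 = 3.771 × 10^-9 M = 3.77 nM

3.77 nM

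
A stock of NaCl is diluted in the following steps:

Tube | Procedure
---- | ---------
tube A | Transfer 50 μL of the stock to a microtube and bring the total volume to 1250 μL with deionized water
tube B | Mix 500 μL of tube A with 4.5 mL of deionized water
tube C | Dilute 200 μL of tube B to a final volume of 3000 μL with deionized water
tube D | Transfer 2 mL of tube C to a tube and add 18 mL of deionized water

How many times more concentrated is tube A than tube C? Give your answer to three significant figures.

150

Step 1: 50 μL brought to 1250 μL → factor 1250/50 = 25
Step 2: 500 μL + 4.5 mL = 5000 μL total → factor 5000/500 = 10
Step 3: 200 μL brought to 3000 μL → factor 3000/200 = 15
Dilution factor to tube A = 25; to tube C = 3750
[tube A]/[tube C] = (factor to tube C)/(factor to tube A) = 3750/25 = 150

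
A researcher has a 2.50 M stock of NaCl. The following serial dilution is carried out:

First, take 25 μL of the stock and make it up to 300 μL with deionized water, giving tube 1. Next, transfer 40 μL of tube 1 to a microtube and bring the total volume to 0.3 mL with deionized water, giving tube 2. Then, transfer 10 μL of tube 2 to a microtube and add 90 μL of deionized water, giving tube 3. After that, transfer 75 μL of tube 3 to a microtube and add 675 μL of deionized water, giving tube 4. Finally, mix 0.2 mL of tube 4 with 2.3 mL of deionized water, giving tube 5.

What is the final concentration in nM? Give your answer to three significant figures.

Step 1: 25 μL brought to 300 μL → factor 300/25 = 12
Step 2: 40 μL brought to 0.3 mL → factor 300/40 = 7.5
Step 3: 10 μL + 90 μL = 100 μL total → factor 100/10 = 10
Step 4: 75 μL + 675 μL = 750 μL total → factor 750/75 = 10
Step 5: 0.2 mL + 2.3 mL = 2.5 mL total → factor 2.5/0.2 = 12.5
Overall dilution factor = 12 × 7.5 × 10 × 10 × 12.5 = 1.125 × 10^5
Final = 2.50 M / 1.125 × 10^5 = 2.222 × 10^-5 M = 2.22 × 10^4 nM

2.22 × 10^4 nM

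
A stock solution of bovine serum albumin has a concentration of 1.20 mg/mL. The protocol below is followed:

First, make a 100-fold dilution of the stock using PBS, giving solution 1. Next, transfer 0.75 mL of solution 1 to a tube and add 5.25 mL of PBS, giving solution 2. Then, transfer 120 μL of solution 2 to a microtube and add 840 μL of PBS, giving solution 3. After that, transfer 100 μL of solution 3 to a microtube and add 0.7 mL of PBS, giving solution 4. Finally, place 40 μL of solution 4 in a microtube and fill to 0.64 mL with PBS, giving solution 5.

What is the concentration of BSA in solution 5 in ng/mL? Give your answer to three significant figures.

1.46 ng/mL

Step 1: 100-fold → factor 100
Step 2: 0.75 mL + 5.25 mL = 6 mL total → factor 6/0.75 = 8
Step 3: 120 μL + 840 μL = 960 μL total → factor 960/120 = 8
Step 4: 100 μL + 0.7 mL = 800 μL total → factor 800/100 = 8
Step 5: 40 μL brought to 0.64 mL → factor 640/40 = 16
Overall dilution factor = 100 × 8 × 8 × 8 × 16 = 8.192 × 10^5
Final = 1.20 mg/mL / 8.192 × 10^5 = 1.465 × 10^-6 mg/mL = 1.46 ng/mL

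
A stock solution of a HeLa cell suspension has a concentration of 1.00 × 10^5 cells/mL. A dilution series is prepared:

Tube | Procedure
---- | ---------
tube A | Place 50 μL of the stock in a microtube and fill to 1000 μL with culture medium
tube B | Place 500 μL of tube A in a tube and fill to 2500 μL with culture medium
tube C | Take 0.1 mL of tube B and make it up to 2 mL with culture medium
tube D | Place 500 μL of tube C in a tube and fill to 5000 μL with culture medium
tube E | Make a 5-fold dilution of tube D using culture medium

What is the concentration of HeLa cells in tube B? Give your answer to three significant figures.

Step 1: 50 μL brought to 1000 μL → factor 1000/50 = 20
Step 2: 500 μL brought to 2500 μL → factor 2500/500 = 5
Dilution factor through tube B = 20 × 5 = 100
[tube B] = 1.00 × 10^5 cells/mL / 100 = 1.00 × 10^3 cells/mL

1.00 × 10^3 cells/mL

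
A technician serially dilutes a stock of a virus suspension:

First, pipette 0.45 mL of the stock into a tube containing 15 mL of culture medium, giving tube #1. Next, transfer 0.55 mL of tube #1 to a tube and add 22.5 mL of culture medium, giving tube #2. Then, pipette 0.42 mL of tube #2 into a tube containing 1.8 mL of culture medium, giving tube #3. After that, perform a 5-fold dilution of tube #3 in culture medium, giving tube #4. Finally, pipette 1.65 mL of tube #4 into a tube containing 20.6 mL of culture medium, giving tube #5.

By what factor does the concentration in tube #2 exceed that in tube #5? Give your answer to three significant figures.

Step 1: 0.45 mL + 15 mL = 15.45 mL total → factor 15.45/0.45 = 34.333
Step 2: 0.55 mL + 22.5 mL = 23.05 mL total → factor 23.05/0.55 = 41.909
Step 3: 0.42 mL + 1.8 mL = 2.22 mL total → factor 2.22/0.42 = 5.2857
Step 4: 5-fold → factor 5
Step 5: 1.65 mL + 20.6 mL = 22.25 mL total → factor 22.25/1.65 = 13.485
Dilution factor to tube #2 = 1438.9; to tube #5 = 5.128 × 10^5
[tube #2]/[tube #5] = (factor to tube #5)/(factor to tube #2) = 5.128 × 10^5/1438.9 = 356

356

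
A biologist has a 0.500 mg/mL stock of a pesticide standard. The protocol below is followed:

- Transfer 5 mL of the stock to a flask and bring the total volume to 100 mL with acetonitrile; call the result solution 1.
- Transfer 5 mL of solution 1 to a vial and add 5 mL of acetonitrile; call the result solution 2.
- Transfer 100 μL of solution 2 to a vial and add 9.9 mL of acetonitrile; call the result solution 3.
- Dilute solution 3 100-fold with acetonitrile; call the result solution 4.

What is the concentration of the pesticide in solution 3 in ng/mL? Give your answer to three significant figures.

Step 1: 5 mL brought to 100 mL → factor 100/5 = 20
Step 2: 5 mL + 5 mL = 10 mL total → factor 10/5 = 2
Step 3: 100 μL + 9.9 mL = 10000 μL total → factor 10000/100 = 100
Dilution factor through solution 3 = 20 × 2 × 100 = 4000
[solution 3] = 0.500 mg/mL / 4000 = 0.0001250 mg/mL = 125 ng/mL

125 ng/mL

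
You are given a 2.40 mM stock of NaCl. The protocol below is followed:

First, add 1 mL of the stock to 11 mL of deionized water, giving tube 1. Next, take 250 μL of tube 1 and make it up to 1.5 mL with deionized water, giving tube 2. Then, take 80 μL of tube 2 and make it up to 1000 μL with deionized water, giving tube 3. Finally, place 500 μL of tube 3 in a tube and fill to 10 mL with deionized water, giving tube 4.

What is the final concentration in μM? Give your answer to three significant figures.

0.133 μM

Step 1: 1 mL + 11 mL = 12 mL total → factor 12/1 = 12
Step 2: 250 μL brought to 1.5 mL → factor 1500/250 = 6
Step 3: 80 μL brought to 1000 μL → factor 1000/80 = 12.5
Step 4: 500 μL brought to 10 mL → factor 10000/500 = 20
Overall dilution factor = 12 × 6 × 12.5 × 20 = 18000
Final = 2.40 mM / 18000 = 0.0001333 mM = 0.133 μM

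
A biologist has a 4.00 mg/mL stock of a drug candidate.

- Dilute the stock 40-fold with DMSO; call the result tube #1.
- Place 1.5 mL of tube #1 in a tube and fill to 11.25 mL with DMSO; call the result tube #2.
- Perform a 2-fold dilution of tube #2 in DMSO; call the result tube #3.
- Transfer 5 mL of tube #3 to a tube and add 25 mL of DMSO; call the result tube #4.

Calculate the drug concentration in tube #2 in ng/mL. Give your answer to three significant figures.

1.33 × 10^4 ng/mL

Step 1: 40-fold → factor 40
Step 2: 1.5 mL brought to 11.25 mL → factor 11.25/1.5 = 7.5
Dilution factor through tube #2 = 40 × 7.5 = 300
[tube #2] = 4.00 mg/mL / 300 = 0.01333 mg/mL = 1.33 × 10^4 ng/mL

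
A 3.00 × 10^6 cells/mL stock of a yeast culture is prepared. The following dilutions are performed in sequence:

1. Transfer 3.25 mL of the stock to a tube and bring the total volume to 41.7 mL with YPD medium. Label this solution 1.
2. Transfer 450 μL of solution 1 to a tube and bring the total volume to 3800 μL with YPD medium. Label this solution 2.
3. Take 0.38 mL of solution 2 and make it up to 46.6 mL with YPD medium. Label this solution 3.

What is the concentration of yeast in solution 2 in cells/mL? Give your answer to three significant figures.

2.77 × 10^4 cells/mL

Step 1: 3.25 mL brought to 41.7 mL → factor 41.7/3.25 = 12.831
Step 2: 450 μL brought to 3800 μL → factor 3800/450 = 8.4444
Dilution factor through solution 2 = 12.831 × 8.4444 = 108.35
[solution 2] = 3.00 × 10^6 cells/mL / 108.35 = 2.77 × 10^4 cells/mL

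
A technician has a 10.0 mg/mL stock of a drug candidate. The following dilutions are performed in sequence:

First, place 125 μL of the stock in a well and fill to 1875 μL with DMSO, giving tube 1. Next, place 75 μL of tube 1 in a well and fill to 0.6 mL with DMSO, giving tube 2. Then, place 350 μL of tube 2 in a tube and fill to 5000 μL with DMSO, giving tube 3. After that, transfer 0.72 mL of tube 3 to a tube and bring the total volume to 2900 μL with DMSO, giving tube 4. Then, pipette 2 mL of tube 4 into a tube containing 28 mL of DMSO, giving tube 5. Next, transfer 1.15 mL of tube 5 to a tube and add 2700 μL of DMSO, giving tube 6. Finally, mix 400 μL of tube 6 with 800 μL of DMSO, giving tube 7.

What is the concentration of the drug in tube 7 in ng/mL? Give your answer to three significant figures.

Step 1: 125 μL brought to 1875 μL → factor 1875/125 = 15
Step 2: 75 μL brought to 0.6 mL → factor 600/75 = 8
Step 3: 350 μL brought to 5000 μL → factor 5000/350 = 14.286
Step 4: 0.72 mL brought to 2900 μL → factor 2.9/0.72 = 4.0278
Step 5: 2 mL + 28 mL = 30 mL total → factor 30/2 = 15
Step 6: 1.15 mL + 2700 μL = 3.85 mL total → factor 3.85/1.15 = 3.3478
Step 7: 400 μL + 800 μL = 1200 μL total → factor 1200/400 = 3
Overall dilution factor = 15 × 8 × 14.286 × 4.0278 × 15 × 3.3478 × 3 = 1.0402 × 10^6
Final = 10.0 mg/mL / 1.0402 × 10^6 = 9.613 × 10^-6 mg/mL = 9.61 ng/mL

9.61 ng/mL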